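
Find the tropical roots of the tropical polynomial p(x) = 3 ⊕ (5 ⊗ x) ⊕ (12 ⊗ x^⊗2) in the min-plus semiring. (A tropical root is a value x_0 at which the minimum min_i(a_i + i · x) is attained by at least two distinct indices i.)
Roots: {-7, -2}

Each tropical root is a break point of the lower envelope of the lines y = a_i + i · x (there are 3 lines, with slopes 0, 1, ..., 2). Only the lines that attain the minimum somewhere contribute to roots; other lines are dominated. Here the surviving (envelope) indices are i = 2, i = 1, i = 0.
Intersections between consecutive envelope lines give the roots: for adjacent envelope indices i < j the intersection is x = (a_i − a_j) / (j − i). Reading off the sorted break points: {-7, -2}.
Verification: at each break x_0, at least two indices attain the minimum of min_i(a_i + i · x_0).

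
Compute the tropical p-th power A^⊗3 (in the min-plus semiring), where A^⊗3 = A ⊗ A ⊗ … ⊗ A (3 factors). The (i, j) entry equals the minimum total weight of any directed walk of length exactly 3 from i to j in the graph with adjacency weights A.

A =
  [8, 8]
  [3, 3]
A^⊗3 =
  [14, 14]
  [9, 9]

Each entry (A^⊗3)_ij equals the minimum over all length-3 walks i = v_0 → v_1 → … → v_3 = j of Σ_t A[v_t][v_{t+1}]. For example, for (i, j) = (0, 1) we minimise over 4 possible intermediate vertex sequences; the minimum is 14, attained along the walk 0 → 1 → 1 → 1.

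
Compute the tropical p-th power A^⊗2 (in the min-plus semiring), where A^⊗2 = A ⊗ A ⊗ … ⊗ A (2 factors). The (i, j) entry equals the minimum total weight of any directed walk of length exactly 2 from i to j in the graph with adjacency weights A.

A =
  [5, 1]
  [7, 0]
A^⊗2 =
  [8, 1]
  [7, 0]

Each entry (A^⊗2)_ij equals the minimum over all length-2 walks i = v_0 → v_1 → … → v_2 = j of Σ_t A[v_t][v_{t+1}]. For example, for (i, j) = (0, 1) we minimise over 2 possible intermediate vertex sequences; the minimum is 1, attained along the walk 0 → 1 → 1.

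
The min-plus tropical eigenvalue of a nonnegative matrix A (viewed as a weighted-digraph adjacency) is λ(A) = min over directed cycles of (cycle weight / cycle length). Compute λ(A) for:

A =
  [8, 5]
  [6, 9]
λ(A) = 11/2

Enumerate directed cycles and compute their means (weight / length). Sample:
  cycle 0 → 0: weight = 8, length = 1, mean = 8/1 ≈ 8.000
  cycle 1 → 1: weight = 9, length = 1, mean = 9/1 ≈ 9.000
  cycle 0 → 1 → 0: weight = 11, length = 2, mean = 11/2 ≈ 5.500
  cycle 1 → 0 → 1: weight = 11, length = 2, mean = 11/2 ≈ 5.500
Minimum mean = 5.500, attained e.g. along the cycle 0 → 1 → 0 with weight 11 and length 2. So λ(A) = 11/2 = 11/2.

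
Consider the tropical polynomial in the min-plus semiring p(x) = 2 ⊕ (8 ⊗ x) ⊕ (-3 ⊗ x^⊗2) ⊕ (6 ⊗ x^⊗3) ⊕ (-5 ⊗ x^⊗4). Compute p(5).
p(5) = 2

A tropical monomial a ⊗ x^⊗i evaluates to a + i · x. Evaluating each term at x = 5:
  Term 0 contributes 2 + 0 · 5 = 2
  Term 1 contributes 8 + 1 · 5 = 13
  Term 2 contributes -3 + 2 · 5 = 7
  Term 3 contributes 6 + 3 · 5 = 21
  Term 4 contributes -5 + 4 · 5 = 15
p(5) = ⊕ of these = min[2, 13, 7, 21, 15] = 2.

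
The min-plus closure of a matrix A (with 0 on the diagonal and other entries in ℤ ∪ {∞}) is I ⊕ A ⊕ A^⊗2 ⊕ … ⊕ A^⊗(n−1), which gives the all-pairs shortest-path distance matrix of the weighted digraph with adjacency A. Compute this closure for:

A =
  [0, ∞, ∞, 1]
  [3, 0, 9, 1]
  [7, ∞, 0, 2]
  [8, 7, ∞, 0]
Closure =
  [0, 8, 17, 1]
  [3, 0, 9, 1]
  [7, 9, 0, 2]
  [8, 7, 16, 0]

This is the Floyd-Warshall all-pairs shortest-path computation. For each intermediate vertex k = 0, 1, …, 3, update dist[i][j] ← min(dist[i][j], dist[i][k] + dist[k][j]). The final matrix gives, for each (i, j), the minimum total weight of any directed path from i to j (possibly empty when i = j).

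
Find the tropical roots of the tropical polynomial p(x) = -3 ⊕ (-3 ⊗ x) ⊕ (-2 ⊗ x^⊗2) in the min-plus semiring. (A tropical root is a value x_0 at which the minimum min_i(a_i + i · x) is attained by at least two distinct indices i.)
Roots: {-1, 0}

Each tropical root is a break point of the lower envelope of the lines y = a_i + i · x (there are 3 lines, with slopes 0, 1, ..., 2). Only the lines that attain the minimum somewhere contribute to roots; other lines are dominated. Here the surviving (envelope) indices are i = 2, i = 1, i = 0.
Intersections between consecutive envelope lines give the roots: for adjacent envelope indices i < j the intersection is x = (a_i − a_j) / (j − i). Reading off the sorted break points: {-1, 0}.
Verification: at each break x_0, at least two indices attain the minimum of min_i(a_i + i · x_0).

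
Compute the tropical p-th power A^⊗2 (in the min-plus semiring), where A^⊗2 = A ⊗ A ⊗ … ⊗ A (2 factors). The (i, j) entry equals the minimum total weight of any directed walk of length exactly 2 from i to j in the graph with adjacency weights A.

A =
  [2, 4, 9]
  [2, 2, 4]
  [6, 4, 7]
A^⊗2 =
  [4, 6, 8]
  [4, 4, 6]
  [6, 6, 8]

Each entry (A^⊗2)_ij equals the minimum over all length-2 walks i = v_0 → v_1 → … → v_2 = j of Σ_t A[v_t][v_{t+1}]. For example, for (i, j) = (0, 2) we minimise over 3 possible intermediate vertex sequences; the minimum is 8, attained along the walk 0 → 1 → 2.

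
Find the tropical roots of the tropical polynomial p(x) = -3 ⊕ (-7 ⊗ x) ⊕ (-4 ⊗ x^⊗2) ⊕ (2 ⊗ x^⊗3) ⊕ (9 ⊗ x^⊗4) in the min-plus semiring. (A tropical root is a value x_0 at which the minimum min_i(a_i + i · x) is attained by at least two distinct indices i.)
Roots: {-7, -6, -3, 4}

Each tropical root is a break point of the lower envelope of the lines y = a_i + i · x (there are 5 lines, with slopes 0, 1, ..., 4). Only the lines that attain the minimum somewhere contribute to roots; other lines are dominated. Here the surviving (envelope) indices are i = 4, i = 3, i = 2, i = 1, i = 0.
Intersections between consecutive envelope lines give the roots: for adjacent envelope indices i < j the intersection is x = (a_i − a_j) / (j − i). Reading off the sorted break points: {-7, -6, -3, 4}.
Verification: at each break x_0, at least two indices attain the minimum of min_i(a_i + i · x_0).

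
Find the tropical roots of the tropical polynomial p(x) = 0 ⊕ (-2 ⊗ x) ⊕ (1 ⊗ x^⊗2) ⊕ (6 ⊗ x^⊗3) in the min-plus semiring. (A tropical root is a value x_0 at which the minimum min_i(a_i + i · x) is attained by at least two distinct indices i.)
Roots: {-5, -3, 2}

Each tropical root is a break point of the lower envelope of the lines y = a_i + i · x (there are 4 lines, with slopes 0, 1, ..., 3). Only the lines that attain the minimum somewhere contribute to roots; other lines are dominated. Here the surviving (envelope) indices are i = 3, i = 2, i = 1, i = 0.
Intersections between consecutive envelope lines give the roots: for adjacent envelope indices i < j the intersection is x = (a_i − a_j) / (j − i). Reading off the sorted break points: {-5, -3, 2}.
Verification: at each break x_0, at least two indices attain the minimum of min_i(a_i + i · x_0).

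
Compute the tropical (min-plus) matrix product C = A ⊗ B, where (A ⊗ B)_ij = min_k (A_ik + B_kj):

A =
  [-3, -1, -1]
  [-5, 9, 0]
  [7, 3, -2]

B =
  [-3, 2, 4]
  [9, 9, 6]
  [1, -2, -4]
A ⊗ B =
  [-6, -3, -5]
  [-8, -3, -4]
  [-1, -4, -6]

Apply the min-plus product entry-by-entry:
  C[0][0] = min over k of (A[0][0] + B[0][0] = -3 + -3 = -6, A[0][1] + B[1][0] = -1 + 9 = 8, A[0][2] + B[2][0] = -1 + 1 = 0) = -6 (attained at k = 0)
  C[0][1] = min over k of (A[0][0] + B[0][1] = -3 + 2 = -1, A[0][1] + B[1][1] = -1 + 9 = 8, A[0][2] + B[2][1] = -1 + -2 = -3) = -3 (attained at k = 2)
  C[0][2] = min over k of (A[0][0] + B[0][2] = -3 + 4 = 1, A[0][1] + B[1][2] = -1 + 6 = 5, A[0][2] + B[2][2] = -1 + -4 = -5) = -5 (attained at k = 2)
  C[1][0] = min over k of (A[1][0] + B[0][0] = -5 + -3 = -8, A[1][1] + B[1][0] = 9 + 9 = 18, A[1][2] + B[2][0] = 0 + 1 = 1) = -8 (attained at k = 0)
  C[1][1] = min over k of (A[1][0] + B[0][1] = -5 + 2 = -3, A[1][1] + B[1][1] = 9 + 9 = 18, A[1][2] + B[2][1] = 0 + -2 = -2) = -3 (attained at k = 0)
  C[1][2] = min over k of (A[1][0] + B[0][2] = -5 + 4 = -1, A[1][1] + B[1][2] = 9 + 6 = 15, A[1][2] + B[2][2] = 0 + -4 = -4) = -4 (attained at k = 2)
  C[2][0] = min over k of (A[2][0] + B[0][0] = 7 + -3 = 4, A[2][1] + B[1][0] = 3 + 9 = 12, A[2][2] + B[2][0] = -2 + 1 = -1) = -1 (attained at k = 2)
  C[2][1] = min over k of (A[2][0] + B[0][1] = 7 + 2 = 9, A[2][1] + B[1][1] = 3 + 9 = 12, A[2][2] + B[2][1] = -2 + -2 = -4) = -4 (attained at k = 2)
  C[2][2] = min over k of (A[2][0] + B[0][2] = 7 + 4 = 11, A[2][1] + B[1][2] = 3 + 6 = 9, A[2][2] + B[2][2] = -2 + -4 = -6) = -6 (attained at k = 2)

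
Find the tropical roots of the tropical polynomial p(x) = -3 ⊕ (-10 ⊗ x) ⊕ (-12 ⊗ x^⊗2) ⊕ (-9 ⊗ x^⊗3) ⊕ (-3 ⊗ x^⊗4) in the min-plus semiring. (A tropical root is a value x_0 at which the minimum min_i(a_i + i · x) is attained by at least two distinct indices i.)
Roots: {-6, -3, 2, 7}

Each tropical root is a break point of the lower envelope of the lines y = a_i + i · x (there are 5 lines, with slopes 0, 1, ..., 4). Only the lines that attain the minimum somewhere contribute to roots; other lines are dominated. Here the surviving (envelope) indices are i = 4, i = 3, i = 2, i = 1, i = 0.
Intersections between consecutive envelope lines give the roots: for adjacent envelope indices i < j the intersection is x = (a_i − a_j) / (j − i). Reading off the sorted break points: {-6, -3, 2, 7}.
Verification: at each break x_0, at least two indices attain the minimum of min_i(a_i + i · x_0).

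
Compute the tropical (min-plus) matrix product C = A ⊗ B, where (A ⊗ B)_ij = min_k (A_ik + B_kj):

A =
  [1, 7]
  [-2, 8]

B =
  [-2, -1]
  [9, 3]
A ⊗ B =
  [-1, 0]
  [-4, -3]

Apply the min-plus product entry-by-entry:
  C[0][0] = min over k of (A[0][0] + B[0][0] = 1 + -2 = -1, A[0][1] + B[1][0] = 7 + 9 = 16) = -1 (attained at k = 0)
  C[0][1] = min over k of (A[0][0] + B[0][1] = 1 + -1 = 0, A[0][1] + B[1][1] = 7 + 3 = 10) = 0 (attained at k = 0)
  C[1][0] = min over k of (A[1][0] + B[0][0] = -2 + -2 = -4, A[1][1] + B[1][0] = 8 + 9 = 17) = -4 (attained at k = 0)
  C[1][1] = min over k of (A[1][0] + B[0][1] = -2 + -1 = -3, A[1][1] + B[1][1] = 8 + 3 = 11) = -3 (attained at k = 0)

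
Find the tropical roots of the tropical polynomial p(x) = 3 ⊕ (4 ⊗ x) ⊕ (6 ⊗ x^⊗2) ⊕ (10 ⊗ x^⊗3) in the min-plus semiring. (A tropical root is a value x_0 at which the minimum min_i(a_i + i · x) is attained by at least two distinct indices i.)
Roots: {-4, -2, -1}

Each tropical root is a break point of the lower envelope of the lines y = a_i + i · x (there are 4 lines, with slopes 0, 1, ..., 3). Only the lines that attain the minimum somewhere contribute to roots; other lines are dominated. Here the surviving (envelope) indices are i = 3, i = 2, i = 1, i = 0.
Intersections between consecutive envelope lines give the roots: for adjacent envelope indices i < j the intersection is x = (a_i − a_j) / (j − i). Reading off the sorted break points: {-4, -2, -1}.
Verification: at each break x_0, at least two indices attain the minimum of min_i(a_i + i · x_0).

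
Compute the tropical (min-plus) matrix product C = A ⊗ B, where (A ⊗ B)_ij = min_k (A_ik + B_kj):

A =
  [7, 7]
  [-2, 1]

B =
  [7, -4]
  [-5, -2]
A ⊗ B =
  [2, 3]
  [-4, -6]

Apply the min-plus product entry-by-entry:
  C[0][0] = min over k of (A[0][0] + B[0][0] = 7 + 7 = 14, A[0][1] + B[1][0] = 7 + -5 = 2) = 2 (attained at k = 1)
  C[0][1] = min over k of (A[0][0] + B[0][1] = 7 + -4 = 3, A[0][1] + B[1][1] = 7 + -2 = 5) = 3 (attained at k = 0)
  C[1][0] = min over k of (A[1][0] + B[0][0] = -2 + 7 = 5, A[1][1] + B[1][0] = 1 + -5 = -4) = -4 (attained at k = 1)
  C[1][1] = min over k of (A[1][0] + B[0][1] = -2 + -4 = -6, A[1][1] + B[1][1] = 1 + -2 = -1) = -6 (attained at k = 0)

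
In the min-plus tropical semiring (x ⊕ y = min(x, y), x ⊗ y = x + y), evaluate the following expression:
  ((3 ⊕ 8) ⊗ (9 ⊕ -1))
((3 ⊕ 8) ⊗ (9 ⊕ -1)) = 2

Expand innermost to outermost. Recall ⊕ takes the minimum of its arguments and ⊗ takes their sum. Working out the expression ((3 ⊕ 8) ⊗ (9 ⊕ -1)) gives 2.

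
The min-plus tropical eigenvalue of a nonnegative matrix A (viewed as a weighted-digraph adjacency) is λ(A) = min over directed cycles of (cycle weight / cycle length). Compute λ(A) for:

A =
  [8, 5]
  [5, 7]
λ(A) = 5

Enumerate directed cycles and compute their means (weight / length). Sample:
  cycle 0 → 0: weight = 8, length = 1, mean = 8/1 ≈ 8.000
  cycle 1 → 1: weight = 7, length = 1, mean = 7/1 ≈ 7.000
  cycle 0 → 1 → 0: weight = 10, length = 2, mean = 10/2 ≈ 5.000
  cycle 1 → 0 → 1: weight = 10, length = 2, mean = 10/2 ≈ 5.000
Minimum mean = 5.000, attained e.g. along the cycle 0 → 1 → 0 with weight 10 and length 2. So λ(A) = 10/2 = 5.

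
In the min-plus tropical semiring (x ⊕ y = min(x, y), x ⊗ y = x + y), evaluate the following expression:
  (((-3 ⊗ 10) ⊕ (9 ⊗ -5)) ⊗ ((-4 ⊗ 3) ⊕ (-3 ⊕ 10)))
(((-3 ⊗ 10) ⊕ (9 ⊗ -5)) ⊗ ((-4 ⊗ 3) ⊕ (-3 ⊕ 10))) = 1

Expand innermost to outermost. Recall ⊕ takes the minimum of its arguments and ⊗ takes their sum. Working out the expression (((-3 ⊗ 10) ⊕ (9 ⊗ -5)) ⊗ ((-4 ⊗ 3) ⊕ (-3 ⊕ 10))) gives 1.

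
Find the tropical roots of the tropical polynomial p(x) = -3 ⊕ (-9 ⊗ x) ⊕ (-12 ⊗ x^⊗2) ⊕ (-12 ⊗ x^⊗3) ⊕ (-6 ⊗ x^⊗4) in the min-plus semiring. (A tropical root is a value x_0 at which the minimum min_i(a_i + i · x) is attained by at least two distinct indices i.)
Roots: {-6, 0, 3, 6}

Each tropical root is a break point of the lower envelope of the lines y = a_i + i · x (there are 5 lines, with slopes 0, 1, ..., 4). Only the lines that attain the minimum somewhere contribute to roots; other lines are dominated. Here the surviving (envelope) indices are i = 4, i = 3, i = 2, i = 1, i = 0.
Intersections between consecutive envelope lines give the roots: for adjacent envelope indices i < j the intersection is x = (a_i − a_j) / (j − i). Reading off the sorted break points: {-6, 0, 3, 6}.
Verification: at each break x_0, at least two indices attain the minimum of min_i(a_i + i · x_0).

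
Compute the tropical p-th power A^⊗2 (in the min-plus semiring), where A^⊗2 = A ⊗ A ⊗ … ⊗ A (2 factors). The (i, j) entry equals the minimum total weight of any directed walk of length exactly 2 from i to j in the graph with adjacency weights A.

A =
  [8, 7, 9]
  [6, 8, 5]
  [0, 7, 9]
A^⊗2 =
  [9, 15, 12]
  [5, 12, 13]
  [8, 7, 9]

Each entry (A^⊗2)_ij equals the minimum over all length-2 walks i = v_0 → v_1 → … → v_2 = j of Σ_t A[v_t][v_{t+1}]. For example, for (i, j) = (0, 2) we minimise over 3 possible intermediate vertex sequences; the minimum is 12, attained along the walk 0 → 1 → 2.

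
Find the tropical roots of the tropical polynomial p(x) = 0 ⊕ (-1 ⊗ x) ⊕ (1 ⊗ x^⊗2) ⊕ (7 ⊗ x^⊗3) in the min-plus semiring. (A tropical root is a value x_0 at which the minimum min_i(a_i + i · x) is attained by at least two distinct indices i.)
Roots: {-6, -2, 1}

Each tropical root is a break point of the lower envelope of the lines y = a_i + i · x (there are 4 lines, with slopes 0, 1, ..., 3). Only the lines that attain the minimum somewhere contribute to roots; other lines are dominated. Here the surviving (envelope) indices are i = 3, i = 2, i = 1, i = 0.
Intersections between consecutive envelope lines give the roots: for adjacent envelope indices i < j the intersection is x = (a_i − a_j) / (j − i). Reading off the sorted break points: {-6, -2, 1}.
Verification: at each break x_0, at least two indices attain the minimum of min_i(a_i + i · x_0).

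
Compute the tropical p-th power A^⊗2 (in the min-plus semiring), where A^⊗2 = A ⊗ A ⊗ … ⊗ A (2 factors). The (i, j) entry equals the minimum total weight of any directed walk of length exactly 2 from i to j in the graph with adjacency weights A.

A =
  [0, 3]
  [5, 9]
A^⊗2 =
  [0, 3]
  [5, 8]

Each entry (A^⊗2)_ij equals the minimum over all length-2 walks i = v_0 → v_1 → … → v_2 = j of Σ_t A[v_t][v_{t+1}]. For example, for (i, j) = (0, 1) we minimise over 2 possible intermediate vertex sequences; the minimum is 3, attained along the walk 0 → 0 → 1.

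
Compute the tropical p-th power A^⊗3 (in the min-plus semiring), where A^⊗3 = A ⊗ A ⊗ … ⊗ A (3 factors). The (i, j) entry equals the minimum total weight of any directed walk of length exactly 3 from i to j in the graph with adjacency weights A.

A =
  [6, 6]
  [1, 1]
A^⊗3 =
  [8, 8]
  [3, 3]

Each entry (A^⊗3)_ij equals the minimum over all length-3 walks i = v_0 → v_1 → … → v_3 = j of Σ_t A[v_t][v_{t+1}]. For example, for (i, j) = (0, 1) we minimise over 4 possible intermediate vertex sequences; the minimum is 8, attained along the walk 0 → 1 → 1 → 1.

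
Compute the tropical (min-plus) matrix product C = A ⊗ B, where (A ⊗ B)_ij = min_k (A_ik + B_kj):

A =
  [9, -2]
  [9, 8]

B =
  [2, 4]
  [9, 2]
A ⊗ B =
  [7, 0]
  [11, 10]

Apply the min-plus product entry-by-entry:
  C[0][0] = min over k of (A[0][0] + B[0][0] = 9 + 2 = 11, A[0][1] + B[1][0] = -2 + 9 = 7) = 7 (attained at k = 1)
  C[0][1] = min over k of (A[0][0] + B[0][1] = 9 + 4 = 13, A[0][1] + B[1][1] = -2 + 2 = 0) = 0 (attained at k = 1)
  C[1][0] = min over k of (A[1][0] + B[0][0] = 9 + 2 = 11, A[1][1] + B[1][0] = 8 + 9 = 17) = 11 (attained at k = 0)
  C[1][1] = min over k of (A[1][0] + B[0][1] = 9 + 4 = 13, A[1][1] + B[1][1] = 8 + 2 = 10) = 10 (attained at k = 1)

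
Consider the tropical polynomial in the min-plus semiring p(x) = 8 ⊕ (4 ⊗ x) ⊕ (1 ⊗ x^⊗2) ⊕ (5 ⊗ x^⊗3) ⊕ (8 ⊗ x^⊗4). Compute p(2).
p(2) = 5

A tropical monomial a ⊗ x^⊗i evaluates to a + i · x. Evaluating each term at x = 2:
  Term 0 contributes 8 + 0 · 2 = 8
  Term 1 contributes 4 + 1 · 2 = 6
  Term 2 contributes 1 + 2 · 2 = 5
  Term 3 contributes 5 + 3 · 2 = 11
  Term 4 contributes 8 + 4 · 2 = 16
p(2) = ⊕ of these = min[8, 6, 5, 11, 16] = 5.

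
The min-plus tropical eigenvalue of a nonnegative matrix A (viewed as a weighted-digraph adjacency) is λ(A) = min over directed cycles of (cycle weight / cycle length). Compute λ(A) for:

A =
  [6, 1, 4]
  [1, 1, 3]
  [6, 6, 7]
λ(A) = 1

Enumerate directed cycles and compute their means (weight / length). Sample:
  cycle 0 → 0: weight = 6, length = 1, mean = 6/1 ≈ 6.000
  cycle 1 → 1: weight = 1, length = 1, mean = 1/1 ≈ 1.000
  cycle 2 → 2: weight = 7, length = 1, mean = 7/1 ≈ 7.000
  cycle 0 → 1 → 0: weight = 2, length = 2, mean = 2/2 ≈ 1.000
  cycle 0 → 2 → 0: weight = 10, length = 2, mean = 10/2 ≈ 5.000
  cycle 1 → 0 → 1: weight = 2, length = 2, mean = 2/2 ≈ 1.000
Minimum mean = 1.000, attained e.g. along the cycle 1 → 1 with weight 1 and length 1. So λ(A) = 1/1 = 1.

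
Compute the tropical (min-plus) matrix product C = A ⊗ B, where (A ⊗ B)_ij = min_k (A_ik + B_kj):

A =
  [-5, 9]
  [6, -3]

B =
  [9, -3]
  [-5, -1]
A ⊗ B =
  [4, -8]
  [-8, -4]

Apply the min-plus product entry-by-entry:
  C[0][0] = min over k of (A[0][0] + B[0][0] = -5 + 9 = 4, A[0][1] + B[1][0] = 9 + -5 = 4) = 4 (attained at k = 0)
  C[0][1] = min over k of (A[0][0] + B[0][1] = -5 + -3 = -8, A[0][1] + B[1][1] = 9 + -1 = 8) = -8 (attained at k = 0)
  C[1][0] = min over k of (A[1][0] + B[0][0] = 6 + 9 = 15, A[1][1] + B[1][0] = -3 + -5 = -8) = -8 (attained at k = 1)
  C[1][1] = min over k of (A[1][0] + B[0][1] = 6 + -3 = 3, A[1][1] + B[1][1] = -3 + -1 = -4) = -4 (attained at k = 1)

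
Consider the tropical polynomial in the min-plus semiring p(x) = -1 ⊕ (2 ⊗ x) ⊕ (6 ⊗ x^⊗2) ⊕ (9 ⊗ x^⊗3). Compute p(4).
p(4) = -1

A tropical monomial a ⊗ x^⊗i evaluates to a + i · x. Evaluating each term at x = 4:
  Term 0 contributes -1 + 0 · 4 = -1
  Term 1 contributes 2 + 1 · 4 = 6
  Term 2 contributes 6 + 2 · 4 = 14
  Term 3 contributes 9 + 3 · 4 = 21
p(4) = ⊕ of these = min[-1, 6, 14, 21] = -1.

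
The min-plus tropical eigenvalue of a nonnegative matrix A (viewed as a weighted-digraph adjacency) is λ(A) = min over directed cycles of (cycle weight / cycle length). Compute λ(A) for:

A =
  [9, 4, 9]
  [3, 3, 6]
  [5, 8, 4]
λ(A) = 3

Enumerate directed cycles and compute their means (weight / length). Sample:
  cycle 0 → 0: weight = 9, length = 1, mean = 9/1 ≈ 9.000
  cycle 1 → 1: weight = 3, length = 1, mean = 3/1 ≈ 3.000
  cycle 2 → 2: weight = 4, length = 1, mean = 4/1 ≈ 4.000
  cycle 0 → 1 → 0: weight = 7, length = 2, mean = 7/2 ≈ 3.500
  cycle 0 → 2 → 0: weight = 14, length = 2, mean = 14/2 ≈ 7.000
  cycle 1 → 0 → 1: weight = 7, length = 2, mean = 7/2 ≈ 3.500
Minimum mean = 3.000, attained e.g. along the cycle 1 → 1 with weight 3 and length 1. So λ(A) = 3/1 = 3.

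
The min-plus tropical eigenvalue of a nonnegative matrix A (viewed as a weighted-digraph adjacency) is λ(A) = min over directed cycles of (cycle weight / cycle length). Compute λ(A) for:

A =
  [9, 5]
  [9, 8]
λ(A) = 7

Enumerate directed cycles and compute their means (weight / length). Sample:
  cycle 0 → 0: weight = 9, length = 1, mean = 9/1 ≈ 9.000
  cycle 1 → 1: weight = 8, length = 1, mean = 8/1 ≈ 8.000
  cycle 0 → 1 → 0: weight = 14, length = 2, mean = 14/2 ≈ 7.000
  cycle 1 → 0 → 1: weight = 14, length = 2, mean = 14/2 ≈ 7.000
Minimum mean = 7.000, attained e.g. along the cycle 0 → 1 → 0 with weight 14 and length 2. So λ(A) = 14/2 = 7.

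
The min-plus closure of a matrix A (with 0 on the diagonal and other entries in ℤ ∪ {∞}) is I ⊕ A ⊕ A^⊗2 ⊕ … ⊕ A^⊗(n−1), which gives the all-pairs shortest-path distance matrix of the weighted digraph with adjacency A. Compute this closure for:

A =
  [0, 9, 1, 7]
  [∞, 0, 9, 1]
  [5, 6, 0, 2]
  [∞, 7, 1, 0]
Closure =
  [0, 7, 1, 3]
  [7, 0, 2, 1]
  [5, 6, 0, 2]
  [6, 7, 1, 0]

This is the Floyd-Warshall all-pairs shortest-path computation. For each intermediate vertex k = 0, 1, …, 3, update dist[i][j] ← min(dist[i][j], dist[i][k] + dist[k][j]). The final matrix gives, for each (i, j), the minimum total weight of any directed path from i to j (possibly empty when i = j).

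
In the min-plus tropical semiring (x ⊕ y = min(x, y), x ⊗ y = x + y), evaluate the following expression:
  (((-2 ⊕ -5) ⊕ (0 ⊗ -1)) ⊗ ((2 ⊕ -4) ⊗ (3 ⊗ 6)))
(((-2 ⊕ -5) ⊕ (0 ⊗ -1)) ⊗ ((2 ⊕ -4) ⊗ (3 ⊗ 6))) = 0

Expand innermost to outermost. Recall ⊕ takes the minimum of its arguments and ⊗ takes their sum. Working out the expression (((-2 ⊕ -5) ⊕ (0 ⊗ -1)) ⊗ ((2 ⊕ -4) ⊗ (3 ⊗ 6))) gives 0.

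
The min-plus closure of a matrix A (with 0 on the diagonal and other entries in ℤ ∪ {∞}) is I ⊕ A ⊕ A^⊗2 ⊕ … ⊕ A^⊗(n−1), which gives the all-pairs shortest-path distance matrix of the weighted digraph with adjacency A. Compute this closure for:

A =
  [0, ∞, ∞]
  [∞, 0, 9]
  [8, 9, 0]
Closure =
  [0, ∞, ∞]
  [17, 0, 9]
  [8, 9, 0]

This is the Floyd-Warshall all-pairs shortest-path computation. For each intermediate vertex k = 0, 1, …, 2, update dist[i][j] ← min(dist[i][j], dist[i][k] + dist[k][j]). The final matrix gives, for each (i, j), the minimum total weight of any directed path from i to j (possibly empty when i = j).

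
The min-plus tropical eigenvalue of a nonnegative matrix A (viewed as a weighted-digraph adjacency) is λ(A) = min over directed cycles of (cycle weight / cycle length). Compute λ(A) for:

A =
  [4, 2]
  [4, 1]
λ(A) = 1

Enumerate directed cycles and compute their means (weight / length). Sample:
  cycle 0 → 0: weight = 4, length = 1, mean = 4/1 ≈ 4.000
  cycle 1 → 1: weight = 1, length = 1, mean = 1/1 ≈ 1.000
  cycle 0 → 1 → 0: weight = 6, length = 2, mean = 6/2 ≈ 3.000
  cycle 1 → 0 → 1: weight = 6, length = 2, mean = 6/2 ≈ 3.000
Minimum mean = 1.000, attained e.g. along the cycle 1 → 1 with weight 1 and length 1. So λ(A) = 1/1 = 1.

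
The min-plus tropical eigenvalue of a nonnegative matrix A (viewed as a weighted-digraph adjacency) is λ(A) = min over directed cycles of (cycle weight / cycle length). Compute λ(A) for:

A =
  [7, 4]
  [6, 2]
λ(A) = 2

Enumerate directed cycles and compute their means (weight / length). Sample:
  cycle 0 → 0: weight = 7, length = 1, mean = 7/1 ≈ 7.000
  cycle 1 → 1: weight = 2, length = 1, mean = 2/1 ≈ 2.000
  cycle 0 → 1 → 0: weight = 10, length = 2, mean = 10/2 ≈ 5.000
  cycle 1 → 0 → 1: weight = 10, length = 2, mean = 10/2 ≈ 5.000
Minimum mean = 2.000, attained e.g. along the cycle 1 → 1 with weight 2 and length 1. So λ(A) = 2/1 = 2.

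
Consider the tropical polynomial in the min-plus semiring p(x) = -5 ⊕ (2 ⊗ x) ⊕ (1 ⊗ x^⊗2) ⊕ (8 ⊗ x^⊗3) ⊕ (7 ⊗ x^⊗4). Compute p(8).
p(8) = -5

A tropical monomial a ⊗ x^⊗i evaluates to a + i · x. Evaluating each term at x = 8:
  Term 0 contributes -5 + 0 · 8 = -5
  Term 1 contributes 2 + 1 · 8 = 10
  Term 2 contributes 1 + 2 · 8 = 17
  Term 3 contributes 8 + 3 · 8 = 32
  Term 4 contributes 7 + 4 · 8 = 39
p(8) = ⊕ of these = min[-5, 10, 17, 32, 39] = -5.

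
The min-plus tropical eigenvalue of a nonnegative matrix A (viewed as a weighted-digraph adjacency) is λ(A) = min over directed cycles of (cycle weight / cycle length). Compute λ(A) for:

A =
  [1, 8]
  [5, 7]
λ(A) = 1

Enumerate directed cycles and compute their means (weight / length). Sample:
  cycle 0 → 0: weight = 1, length = 1, mean = 1/1 ≈ 1.000
  cycle 1 → 1: weight = 7, length = 1, mean = 7/1 ≈ 7.000
  cycle 0 → 1 → 0: weight = 13, length = 2, mean = 13/2 ≈ 6.500
  cycle 1 → 0 → 1: weight = 13, length = 2, mean = 13/2 ≈ 6.500
Minimum mean = 1.000, attained e.g. along the cycle 0 → 0 with weight 1 and length 1. So λ(A) = 1/1 = 1.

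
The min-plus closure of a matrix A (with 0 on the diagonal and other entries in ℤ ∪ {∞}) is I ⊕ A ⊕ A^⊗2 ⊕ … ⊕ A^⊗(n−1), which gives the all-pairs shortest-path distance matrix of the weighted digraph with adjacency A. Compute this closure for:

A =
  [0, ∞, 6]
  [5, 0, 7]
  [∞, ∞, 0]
Closure =
  [0, ∞, 6]
  [5, 0, 7]
  [∞, ∞, 0]

This is the Floyd-Warshall all-pairs shortest-path computation. For each intermediate vertex k = 0, 1, …, 2, update dist[i][j] ← min(dist[i][j], dist[i][k] + dist[k][j]). The final matrix gives, for each (i, j), the minimum total weight of any directed path from i to j (possibly empty when i = j).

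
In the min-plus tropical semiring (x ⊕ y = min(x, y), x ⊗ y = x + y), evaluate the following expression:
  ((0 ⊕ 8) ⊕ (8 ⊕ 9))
((0 ⊕ 8) ⊕ (8 ⊕ 9)) = 0

Expand innermost to outermost. Recall ⊕ takes the minimum of its arguments and ⊗ takes their sum. Working out the expression ((0 ⊕ 8) ⊕ (8 ⊕ 9)) gives 0.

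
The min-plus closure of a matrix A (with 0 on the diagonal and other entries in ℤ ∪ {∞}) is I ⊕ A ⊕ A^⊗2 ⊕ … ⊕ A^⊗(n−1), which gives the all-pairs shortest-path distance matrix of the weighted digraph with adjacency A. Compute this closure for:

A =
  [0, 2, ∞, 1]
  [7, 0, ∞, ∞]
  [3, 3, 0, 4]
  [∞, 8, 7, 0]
Closure =
  [0, 2, 8, 1]
  [7, 0, 15, 8]
  [3, 3, 0, 4]
  [10, 8, 7, 0]

This is the Floyd-Warshall all-pairs shortest-path computation. For each intermediate vertex k = 0, 1, …, 3, update dist[i][j] ← min(dist[i][j], dist[i][k] + dist[k][j]). The final matrix gives, for each (i, j), the minimum total weight of any directed path from i to j (possibly empty when i = j).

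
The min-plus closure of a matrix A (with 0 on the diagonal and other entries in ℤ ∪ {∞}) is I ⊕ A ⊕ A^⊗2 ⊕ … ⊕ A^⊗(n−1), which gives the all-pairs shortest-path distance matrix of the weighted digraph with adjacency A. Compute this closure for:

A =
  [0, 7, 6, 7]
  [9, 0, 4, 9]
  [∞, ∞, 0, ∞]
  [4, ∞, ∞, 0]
Closure =
  [0, 7, 6, 7]
  [9, 0, 4, 9]
  [∞, ∞, 0, ∞]
  [4, 11, 10, 0]

This is the Floyd-Warshall all-pairs shortest-path computation. For each intermediate vertex k = 0, 1, …, 3, update dist[i][j] ← min(dist[i][j], dist[i][k] + dist[k][j]). The final matrix gives, for each (i, j), the minimum total weight of any directed path from i to j (possibly empty when i = j).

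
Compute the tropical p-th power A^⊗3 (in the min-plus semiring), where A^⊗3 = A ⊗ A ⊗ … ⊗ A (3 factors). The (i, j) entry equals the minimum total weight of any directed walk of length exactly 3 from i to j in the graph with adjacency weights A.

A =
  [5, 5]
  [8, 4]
A^⊗3 =
  [15, 13]
  [16, 12]

Each entry (A^⊗3)_ij equals the minimum over all length-3 walks i = v_0 → v_1 → … → v_3 = j of Σ_t A[v_t][v_{t+1}]. For example, for (i, j) = (0, 1) we minimise over 4 possible intermediate vertex sequences; the minimum is 13, attained along the walk 0 → 1 → 1 → 1.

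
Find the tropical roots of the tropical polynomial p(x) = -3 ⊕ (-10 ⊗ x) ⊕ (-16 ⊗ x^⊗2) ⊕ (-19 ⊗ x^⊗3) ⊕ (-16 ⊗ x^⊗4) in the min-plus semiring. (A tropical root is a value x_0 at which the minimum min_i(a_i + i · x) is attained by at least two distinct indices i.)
Roots: {-3, 3, 6, 7}

Each tropical root is a break point of the lower envelope of the lines y = a_i + i · x (there are 5 lines, with slopes 0, 1, ..., 4). Only the lines that attain the minimum somewhere contribute to roots; other lines are dominated. Here the surviving (envelope) indices are i = 4, i = 3, i = 2, i = 1, i = 0.
Intersections between consecutive envelope lines give the roots: for adjacent envelope indices i < j the intersection is x = (a_i − a_j) / (j − i). Reading off the sorted break points: {-3, 3, 6, 7}.
Verification: at each break x_0, at least two indices attain the minimum of min_i(a_i + i · x_0).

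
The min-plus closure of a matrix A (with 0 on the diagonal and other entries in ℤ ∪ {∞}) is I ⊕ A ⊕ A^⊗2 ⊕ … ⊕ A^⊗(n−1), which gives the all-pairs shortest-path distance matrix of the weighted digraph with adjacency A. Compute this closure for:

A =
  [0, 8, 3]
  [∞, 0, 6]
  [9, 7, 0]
Closure =
  [0, 8, 3]
  [15, 0, 6]
  [9, 7, 0]

This is the Floyd-Warshall all-pairs shortest-path computation. For each intermediate vertex k = 0, 1, …, 2, update dist[i][j] ← min(dist[i][j], dist[i][k] + dist[k][j]). The final matrix gives, for each (i, j), the minimum total weight of any directed path from i to j (possibly empty when i = j).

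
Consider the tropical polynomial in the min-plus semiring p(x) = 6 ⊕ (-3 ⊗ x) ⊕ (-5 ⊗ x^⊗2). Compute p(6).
p(6) = 3

A tropical monomial a ⊗ x^⊗i evaluates to a + i · x. Evaluating each term at x = 6:
  Term 0 contributes 6 + 0 · 6 = 6
  Term 1 contributes -3 + 1 · 6 = 3
  Term 2 contributes -5 + 2 · 6 = 7
p(6) = ⊕ of these = min[6, 3, 7] = 3.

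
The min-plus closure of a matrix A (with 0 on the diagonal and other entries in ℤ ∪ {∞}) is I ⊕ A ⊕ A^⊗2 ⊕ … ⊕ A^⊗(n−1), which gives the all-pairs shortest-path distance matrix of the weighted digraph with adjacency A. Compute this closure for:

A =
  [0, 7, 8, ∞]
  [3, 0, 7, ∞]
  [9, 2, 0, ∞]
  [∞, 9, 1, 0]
Closure =
  [0, 7, 8, ∞]
  [3, 0, 7, ∞]
  [5, 2, 0, ∞]
  [6, 3, 1, 0]

This is the Floyd-Warshall all-pairs shortest-path computation. For each intermediate vertex k = 0, 1, …, 3, update dist[i][j] ← min(dist[i][j], dist[i][k] + dist[k][j]). The final matrix gives, for each (i, j), the minimum total weight of any directed path from i to j (possibly empty when i = j).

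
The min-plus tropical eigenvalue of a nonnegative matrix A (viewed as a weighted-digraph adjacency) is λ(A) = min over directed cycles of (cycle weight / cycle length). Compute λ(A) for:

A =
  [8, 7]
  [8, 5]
λ(A) = 5

Enumerate directed cycles and compute their means (weight / length). Sample:
  cycle 0 → 0: weight = 8, length = 1, mean = 8/1 ≈ 8.000
  cycle 1 → 1: weight = 5, length = 1, mean = 5/1 ≈ 5.000
  cycle 0 → 1 → 0: weight = 15, length = 2, mean = 15/2 ≈ 7.500
  cycle 1 → 0 → 1: weight = 15, length = 2, mean = 15/2 ≈ 7.500
Minimum mean = 5.000, attained e.g. along the cycle 1 → 1 with weight 5 and length 1. So λ(A) = 5/1 = 5.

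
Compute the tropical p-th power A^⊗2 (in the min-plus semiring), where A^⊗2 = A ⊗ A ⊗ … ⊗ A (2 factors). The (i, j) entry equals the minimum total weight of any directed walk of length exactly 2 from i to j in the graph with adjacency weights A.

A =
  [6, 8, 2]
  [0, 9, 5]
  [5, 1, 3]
A^⊗2 =
  [7, 3, 5]
  [6, 6, 2]
  [1, 4, 6]

Each entry (A^⊗2)_ij equals the minimum over all length-2 walks i = v_0 → v_1 → … → v_2 = j of Σ_t A[v_t][v_{t+1}]. For example, for (i, j) = (0, 2) we minimise over 3 possible intermediate vertex sequences; the minimum is 5, attained along the walk 0 → 2 → 2.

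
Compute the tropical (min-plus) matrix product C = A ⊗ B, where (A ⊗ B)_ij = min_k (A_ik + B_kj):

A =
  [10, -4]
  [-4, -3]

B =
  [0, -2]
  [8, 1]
A ⊗ B =
  [4, -3]
  [-4, -6]

Apply the min-plus product entry-by-entry:
  C[0][0] = min over k of (A[0][0] + B[0][0] = 10 + 0 = 10, A[0][1] + B[1][0] = -4 + 8 = 4) = 4 (attained at k = 1)
  C[0][1] = min over k of (A[0][0] + B[0][1] = 10 + -2 = 8, A[0][1] + B[1][1] = -4 + 1 = -3) = -3 (attained at k = 1)
  C[1][0] = min over k of (A[1][0] + B[0][0] = -4 + 0 = -4, A[1][1] + B[1][0] = -3 + 8 = 5) = -4 (attained at k = 0)
  C[1][1] = min over k of (A[1][0] + B[0][1] = -4 + -2 = -6, A[1][1] + B[1][1] = -3 + 1 = -2) = -6 (attained at k = 0)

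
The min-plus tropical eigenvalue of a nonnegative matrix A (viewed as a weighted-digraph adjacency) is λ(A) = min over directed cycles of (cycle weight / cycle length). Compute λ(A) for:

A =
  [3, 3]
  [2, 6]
λ(A) = 5/2

Enumerate directed cycles and compute their means (weight / length). Sample:
  cycle 0 → 0: weight = 3, length = 1, mean = 3/1 ≈ 3.000
  cycle 1 → 1: weight = 6, length = 1, mean = 6/1 ≈ 6.000
  cycle 0 → 1 → 0: weight = 5, length = 2, mean = 5/2 ≈ 2.500
  cycle 1 → 0 → 1: weight = 5, length = 2, mean = 5/2 ≈ 2.500
Minimum mean = 2.500, attained e.g. along the cycle 0 → 1 → 0 with weight 5 and length 2. So λ(A) = 5/2 = 5/2.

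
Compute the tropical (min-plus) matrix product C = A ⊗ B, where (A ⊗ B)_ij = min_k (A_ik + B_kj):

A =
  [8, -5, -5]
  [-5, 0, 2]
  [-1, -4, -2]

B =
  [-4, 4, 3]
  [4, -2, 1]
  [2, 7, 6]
A ⊗ B =
  [-3, -7, -4]
  [-9, -2, -2]
  [-5, -6, -3]

Apply the min-plus product entry-by-entry:
  C[0][0] = min over k of (A[0][0] + B[0][0] = 8 + -4 = 4, A[0][1] + B[1][0] = -5 + 4 = -1, A[0][2] + B[2][0] = -5 + 2 = -3) = -3 (attained at k = 2)
  C[0][1] = min over k of (A[0][0] + B[0][1] = 8 + 4 = 12, A[0][1] + B[1][1] = -5 + -2 = -7, A[0][2] + B[2][1] = -5 + 7 = 2) = -7 (attained at k = 1)
  C[0][2] = min over k of (A[0][0] + B[0][2] = 8 + 3 = 11, A[0][1] + B[1][2] = -5 + 1 = -4, A[0][2] + B[2][2] = -5 + 6 = 1) = -4 (attained at k = 1)
  C[1][0] = min over k of (A[1][0] + B[0][0] = -5 + -4 = -9, A[1][1] + B[1][0] = 0 + 4 = 4, A[1][2] + B[2][0] = 2 + 2 = 4) = -9 (attained at k = 0)
  C[1][1] = min over k of (A[1][0] + B[0][1] = -5 + 4 = -1, A[1][1] + B[1][1] = 0 + -2 = -2, A[1][2] + B[2][1] = 2 + 7 = 9) = -2 (attained at k = 1)
  C[1][2] = min over k of (A[1][0] + B[0][2] = -5 + 3 = -2, A[1][1] + B[1][2] = 0 + 1 = 1, A[1][2] + B[2][2] = 2 + 6 = 8) = -2 (attained at k = 0)
  C[2][0] = min over k of (A[2][0] + B[0][0] = -1 + -4 = -5, A[2][1] + B[1][0] = -4 + 4 = 0, A[2][2] + B[2][0] = -2 + 2 = 0) = -5 (attained at k = 0)
  C[2][1] = min over k of (A[2][0] + B[0][1] = -1 + 4 = 3, A[2][1] + B[1][1] = -4 + -2 = -6, A[2][2] + B[2][1] = -2 + 7 = 5) = -6 (attained at k = 1)
  C[2][2] = min over k of (A[2][0] + B[0][2] = -1 + 3 = 2, A[2][1] + B[1][2] = -4 + 1 = -3, A[2][2] + B[2][2] = -2 + 6 = 4) = -3 (attained at k = 1)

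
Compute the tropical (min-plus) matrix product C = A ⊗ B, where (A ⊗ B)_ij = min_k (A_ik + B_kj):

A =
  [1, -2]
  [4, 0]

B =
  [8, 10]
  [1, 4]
A ⊗ B =
  [-1, 2]
  [1, 4]

Apply the min-plus product entry-by-entry:
  C[0][0] = min over k of (A[0][0] + B[0][0] = 1 + 8 = 9, A[0][1] + B[1][0] = -2 + 1 = -1) = -1 (attained at k = 1)
  C[0][1] = min over k of (A[0][0] + B[0][1] = 1 + 10 = 11, A[0][1] + B[1][1] = -2 + 4 = 2) = 2 (attained at k = 1)
  C[1][0] = min over k of (A[1][0] + B[0][0] = 4 + 8 = 12, A[1][1] + B[1][0] = 0 + 1 = 1) = 1 (attained at k = 1)
  C[1][1] = min over k of (A[1][0] + B[0][1] = 4 + 10 = 14, A[1][1] + B[1][1] = 0 + 4 = 4) = 4 (attained at k = 1)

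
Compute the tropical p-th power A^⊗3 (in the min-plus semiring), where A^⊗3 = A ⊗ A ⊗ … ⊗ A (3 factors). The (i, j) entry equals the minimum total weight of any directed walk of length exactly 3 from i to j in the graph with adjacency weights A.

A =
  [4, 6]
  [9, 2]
A^⊗3 =
  [12, 10]
  [13, 6]

Each entry (A^⊗3)_ij equals the minimum over all length-3 walks i = v_0 → v_1 → … → v_3 = j of Σ_t A[v_t][v_{t+1}]. For example, for (i, j) = (0, 1) we minimise over 4 possible intermediate vertex sequences; the minimum is 10, attained along the walk 0 → 1 → 1 → 1.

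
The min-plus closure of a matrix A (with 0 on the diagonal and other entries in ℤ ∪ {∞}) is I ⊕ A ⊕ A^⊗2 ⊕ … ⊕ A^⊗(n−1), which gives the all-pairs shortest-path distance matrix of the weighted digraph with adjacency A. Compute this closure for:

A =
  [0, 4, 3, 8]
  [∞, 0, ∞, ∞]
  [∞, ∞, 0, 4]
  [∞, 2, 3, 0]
Closure =
  [0, 4, 3, 7]
  [∞, 0, ∞, ∞]
  [∞, 6, 0, 4]
  [∞, 2, 3, 0]

This is the Floyd-Warshall all-pairs shortest-path computation. For each intermediate vertex k = 0, 1, …, 3, update dist[i][j] ← min(dist[i][j], dist[i][k] + dist[k][j]). The final matrix gives, for each (i, j), the minimum total weight of any directed path from i to j (possibly empty when i = j).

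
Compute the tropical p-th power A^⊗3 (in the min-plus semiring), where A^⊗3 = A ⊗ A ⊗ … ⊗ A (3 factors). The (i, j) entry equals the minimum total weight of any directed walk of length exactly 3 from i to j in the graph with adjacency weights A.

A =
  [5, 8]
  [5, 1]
A^⊗3 =
  [14, 10]
  [7, 3]

Each entry (A^⊗3)_ij equals the minimum over all length-3 walks i = v_0 → v_1 → … → v_3 = j of Σ_t A[v_t][v_{t+1}]. For example, for (i, j) = (0, 1) we minimise over 4 possible intermediate vertex sequences; the minimum is 10, attained along the walk 0 → 1 → 1 → 1.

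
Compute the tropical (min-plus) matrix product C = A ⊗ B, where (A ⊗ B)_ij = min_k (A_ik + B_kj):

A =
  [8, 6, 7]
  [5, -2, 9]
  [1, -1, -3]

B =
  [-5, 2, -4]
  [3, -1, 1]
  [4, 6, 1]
A ⊗ B =
  [3, 5, 4]
  [0, -3, -1]
  [-4, -2, -3]

Apply the min-plus product entry-by-entry:
  C[0][0] = min over k of (A[0][0] + B[0][0] = 8 + -5 = 3, A[0][1] + B[1][0] = 6 + 3 = 9, A[0][2] + B[2][0] = 7 + 4 = 11) = 3 (attained at k = 0)
  C[0][1] = min over k of (A[0][0] + B[0][1] = 8 + 2 = 10, A[0][1] + B[1][1] = 6 + -1 = 5, A[0][2] + B[2][1] = 7 + 6 = 13) = 5 (attained at k = 1)
  C[0][2] = min over k of (A[0][0] + B[0][2] = 8 + -4 = 4, A[0][1] + B[1][2] = 6 + 1 = 7, A[0][2] + B[2][2] = 7 + 1 = 8) = 4 (attained at k = 0)
  C[1][0] = min over k of (A[1][0] + B[0][0] = 5 + -5 = 0, A[1][1] + B[1][0] = -2 + 3 = 1, A[1][2] + B[2][0] = 9 + 4 = 13) = 0 (attained at k = 0)
  C[1][1] = min over k of (A[1][0] + B[0][1] = 5 + 2 = 7, A[1][1] + B[1][1] = -2 + -1 = -3, A[1][2] + B[2][1] = 9 + 6 = 15) = -3 (attained at k = 1)
  C[1][2] = min over k of (A[1][0] + B[0][2] = 5 + -4 = 1, A[1][1] + B[1][2] = -2 + 1 = -1, A[1][2] + B[2][2] = 9 + 1 = 10) = -1 (attained at k = 1)
  C[2][0] = min over k of (A[2][0] + B[0][0] = 1 + -5 = -4, A[2][1] + B[1][0] = -1 + 3 = 2, A[2][2] + B[2][0] = -3 + 4 = 1) = -4 (attained at k = 0)
  C[2][1] = min over k of (A[2][0] + B[0][1] = 1 + 2 = 3, A[2][1] + B[1][1] = -1 + -1 = -2, A[2][2] + B[2][1] = -3 + 6 = 3) = -2 (attained at k = 1)
  C[2][2] = min over k of (A[2][0] + B[0][2] = 1 + -4 = -3, A[2][1] + B[1][2] = -1 + 1 = 0, A[2][2] + B[2][2] = -3 + 1 = -2) = -3 (attained at k = 0)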